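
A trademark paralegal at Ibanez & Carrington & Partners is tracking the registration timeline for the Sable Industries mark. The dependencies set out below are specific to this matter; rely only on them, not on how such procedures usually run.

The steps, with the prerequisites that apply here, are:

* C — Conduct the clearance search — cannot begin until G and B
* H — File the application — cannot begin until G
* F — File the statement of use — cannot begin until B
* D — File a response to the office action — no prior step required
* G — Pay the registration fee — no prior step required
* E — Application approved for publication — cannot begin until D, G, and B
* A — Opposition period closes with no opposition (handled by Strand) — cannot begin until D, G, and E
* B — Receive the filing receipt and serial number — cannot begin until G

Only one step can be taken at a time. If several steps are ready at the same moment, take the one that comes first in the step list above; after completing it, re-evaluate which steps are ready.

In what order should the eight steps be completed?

D and G have no prerequisites; D is listed earlier, so D is first.
G is the only step now ready → G.
Ready: H and B. H is listed earlier → H.
B is the only step now ready → B.
Now C, F and E have their prerequisites met. C is listed earlier, so C next.
F and E are both available; F is listed earlier → F.
Next only E has its prerequisites met → E.
A is the only step now ready → A.

D, G, H, B, C, F, E, A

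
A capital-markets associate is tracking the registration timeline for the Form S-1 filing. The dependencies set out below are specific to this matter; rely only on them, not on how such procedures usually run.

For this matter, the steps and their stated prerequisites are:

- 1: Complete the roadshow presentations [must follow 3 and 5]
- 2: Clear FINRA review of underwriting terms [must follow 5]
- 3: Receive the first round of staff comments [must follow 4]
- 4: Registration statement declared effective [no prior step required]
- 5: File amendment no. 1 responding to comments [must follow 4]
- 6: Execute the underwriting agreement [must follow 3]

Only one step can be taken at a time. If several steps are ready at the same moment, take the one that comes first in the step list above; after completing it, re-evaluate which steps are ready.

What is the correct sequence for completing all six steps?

4, 3, 5, 1, 2, 6

4 is the only step with nothing outstanding, so it goes first.
Now 3 and 5 have their prerequisites met. 3 is listed earlier, so 3 next.
Ready: 5 and 6. 5 is listed earlier → 5.
1 and 2 now also ready, so the ready set is {1, 2, 6}; 1 is listed earlier → 1.
Ready: 2 and 6. 2 is listed earlier → 2.
That leaves 6 as the only ready step → 6.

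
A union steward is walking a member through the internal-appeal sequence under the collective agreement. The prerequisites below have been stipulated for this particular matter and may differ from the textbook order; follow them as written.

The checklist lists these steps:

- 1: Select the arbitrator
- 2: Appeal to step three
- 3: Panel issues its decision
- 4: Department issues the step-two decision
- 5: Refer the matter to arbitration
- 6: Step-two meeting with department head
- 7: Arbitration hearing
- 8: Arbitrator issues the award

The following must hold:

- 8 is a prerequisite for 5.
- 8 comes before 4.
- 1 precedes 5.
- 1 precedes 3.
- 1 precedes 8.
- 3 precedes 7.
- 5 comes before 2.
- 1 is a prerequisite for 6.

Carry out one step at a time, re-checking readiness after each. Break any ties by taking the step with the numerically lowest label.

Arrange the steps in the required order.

1, 3, 6, 7, 8, 4, 5, 2

1 has no prerequisites → 1 first.
3, 6 and 8 are all available; 3 has the earlier label → 3.
6, 7 and 8 are all available; 6 has the earlier label → 6.
Ready: 7 and 8. 7 has the earlier label → 7.
That leaves 8 as the only ready step → 8.
Now 4 and 5 have their prerequisites met. 4 has the earlier label, so 4 next.
5 needed 1 and 8, now all done → 5.
2 needed 5, now all done → 2.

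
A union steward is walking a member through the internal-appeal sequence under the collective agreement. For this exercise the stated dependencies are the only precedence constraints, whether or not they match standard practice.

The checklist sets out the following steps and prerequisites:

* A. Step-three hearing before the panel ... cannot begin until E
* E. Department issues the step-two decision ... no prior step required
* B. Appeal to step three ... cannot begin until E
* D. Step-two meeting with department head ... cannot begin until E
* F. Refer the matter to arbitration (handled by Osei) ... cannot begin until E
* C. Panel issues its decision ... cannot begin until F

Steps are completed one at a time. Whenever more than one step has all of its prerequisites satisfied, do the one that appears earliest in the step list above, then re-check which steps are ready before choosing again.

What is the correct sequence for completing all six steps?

E has no prerequisites → E first.
Ready: A, B, D and F. A is listed earlier → A.
Now B, D and F have their prerequisites met. B is listed earlier, so B next.
D and F are both available; D is listed earlier → D.
F needed E, now all done → F.
C needed F, now all done → C.

E, A, B, D, F, C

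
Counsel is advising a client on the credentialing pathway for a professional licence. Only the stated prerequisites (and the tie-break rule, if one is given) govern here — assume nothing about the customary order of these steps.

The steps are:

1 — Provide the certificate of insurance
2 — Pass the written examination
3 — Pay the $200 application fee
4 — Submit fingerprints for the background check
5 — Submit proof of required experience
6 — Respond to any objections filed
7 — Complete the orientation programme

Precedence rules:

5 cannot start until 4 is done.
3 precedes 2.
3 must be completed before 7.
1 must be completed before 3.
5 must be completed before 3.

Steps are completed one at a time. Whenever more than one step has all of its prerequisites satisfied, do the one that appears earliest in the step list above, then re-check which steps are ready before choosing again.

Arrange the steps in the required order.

1, 4 and 6 have no prerequisites; 1 is listed earlier, so 1 is first.
Now 4 and 6 have their prerequisites met. 4 is listed earlier, so 4 next.
5 now also ready, so the ready set is {5, 6}; 5 is listed earlier → 5.
3 now also ready, so the ready set is {3, 6}; 3 is listed earlier → 3.
2 and 7 now also ready, so the ready set is {2, 6, 7}; 2 is listed earlier → 2.
Now 6 and 7 have their prerequisites met. 6 is listed earlier, so 6 next.
7 needed 3, now all done → 7.

1, 4, 5, 3, 2, 6, 7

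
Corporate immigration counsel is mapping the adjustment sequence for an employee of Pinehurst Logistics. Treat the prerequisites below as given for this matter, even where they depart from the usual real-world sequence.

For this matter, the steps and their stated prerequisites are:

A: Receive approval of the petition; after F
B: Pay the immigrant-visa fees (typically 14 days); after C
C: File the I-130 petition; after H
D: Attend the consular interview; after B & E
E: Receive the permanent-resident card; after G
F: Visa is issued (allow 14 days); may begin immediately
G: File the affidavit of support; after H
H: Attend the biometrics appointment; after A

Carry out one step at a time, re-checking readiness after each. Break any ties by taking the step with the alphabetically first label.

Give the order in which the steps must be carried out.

F → A → H → C → B → G → E → D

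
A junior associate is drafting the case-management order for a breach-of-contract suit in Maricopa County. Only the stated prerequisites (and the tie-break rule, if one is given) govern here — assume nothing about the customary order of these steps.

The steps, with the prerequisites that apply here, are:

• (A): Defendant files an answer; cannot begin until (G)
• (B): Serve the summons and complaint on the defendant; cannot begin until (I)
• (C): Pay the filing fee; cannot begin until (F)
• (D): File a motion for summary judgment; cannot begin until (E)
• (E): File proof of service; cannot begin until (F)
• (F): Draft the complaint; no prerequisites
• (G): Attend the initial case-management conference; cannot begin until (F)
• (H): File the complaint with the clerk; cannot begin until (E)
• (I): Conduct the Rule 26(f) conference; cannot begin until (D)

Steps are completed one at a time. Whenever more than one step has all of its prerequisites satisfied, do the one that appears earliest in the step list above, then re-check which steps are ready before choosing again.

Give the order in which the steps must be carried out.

(F) (C) (E) (D) (G) (A) (H) (I) (B)

Only (F) has no prerequisites, so it is first.
(C), (E) and (G) are all available; (C) is listed earlier → (C).
Ready: (E) and (G). (E) is listed earlier → (E).
Ready: (D), (G) and (H). (D) is listed earlier → (D).
(I) now also ready, so the ready set is {(G), (H), (I)}; (G) is listed earlier → (G).
(A) now also ready, so the ready set is {(A), (H), (I)}; (A) is listed earlier → (A).
(H) and (I) are both available; (H) is listed earlier → (H).
That leaves (I) as the only ready step → (I).
That leaves (B) as the only ready step → (B).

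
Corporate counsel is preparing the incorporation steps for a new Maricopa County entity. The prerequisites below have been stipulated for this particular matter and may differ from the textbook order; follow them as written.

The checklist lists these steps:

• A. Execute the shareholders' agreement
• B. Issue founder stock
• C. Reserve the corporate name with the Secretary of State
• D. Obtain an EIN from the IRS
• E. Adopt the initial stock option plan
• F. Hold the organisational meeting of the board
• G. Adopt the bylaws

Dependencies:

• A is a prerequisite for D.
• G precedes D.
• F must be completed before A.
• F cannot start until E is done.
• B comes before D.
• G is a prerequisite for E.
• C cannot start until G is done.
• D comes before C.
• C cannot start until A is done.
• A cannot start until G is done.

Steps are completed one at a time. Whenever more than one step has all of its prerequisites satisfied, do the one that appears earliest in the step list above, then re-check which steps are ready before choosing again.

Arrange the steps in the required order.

B, G, E, F, A, D, C

Nothing is required for B and G. B is listed earlier → B first.
Next only G has its prerequisites met → G.
That leaves E as the only ready step → E.
F needed E, now all done → F.
A is the only step now ready → A.
D needed A, B and G, now all done → D.
C is the only step now ready → C.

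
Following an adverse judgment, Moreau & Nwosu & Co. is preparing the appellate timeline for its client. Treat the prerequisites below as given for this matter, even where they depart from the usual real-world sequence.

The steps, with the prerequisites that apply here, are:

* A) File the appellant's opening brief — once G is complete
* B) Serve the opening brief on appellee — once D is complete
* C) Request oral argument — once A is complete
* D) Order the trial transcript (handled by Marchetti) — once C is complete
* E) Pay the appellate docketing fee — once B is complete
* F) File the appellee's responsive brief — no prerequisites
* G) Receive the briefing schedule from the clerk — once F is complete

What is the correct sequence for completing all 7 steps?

F, G, A, C, D, B, E

Only F has no prerequisites, so it is first.
G needed F, now all done → G.
That leaves A as the only ready step → A.
C needed A, now all done → C.
Next only D has its prerequisites met → D.
B needed D, now all done → B.
E is the only step now ready → E.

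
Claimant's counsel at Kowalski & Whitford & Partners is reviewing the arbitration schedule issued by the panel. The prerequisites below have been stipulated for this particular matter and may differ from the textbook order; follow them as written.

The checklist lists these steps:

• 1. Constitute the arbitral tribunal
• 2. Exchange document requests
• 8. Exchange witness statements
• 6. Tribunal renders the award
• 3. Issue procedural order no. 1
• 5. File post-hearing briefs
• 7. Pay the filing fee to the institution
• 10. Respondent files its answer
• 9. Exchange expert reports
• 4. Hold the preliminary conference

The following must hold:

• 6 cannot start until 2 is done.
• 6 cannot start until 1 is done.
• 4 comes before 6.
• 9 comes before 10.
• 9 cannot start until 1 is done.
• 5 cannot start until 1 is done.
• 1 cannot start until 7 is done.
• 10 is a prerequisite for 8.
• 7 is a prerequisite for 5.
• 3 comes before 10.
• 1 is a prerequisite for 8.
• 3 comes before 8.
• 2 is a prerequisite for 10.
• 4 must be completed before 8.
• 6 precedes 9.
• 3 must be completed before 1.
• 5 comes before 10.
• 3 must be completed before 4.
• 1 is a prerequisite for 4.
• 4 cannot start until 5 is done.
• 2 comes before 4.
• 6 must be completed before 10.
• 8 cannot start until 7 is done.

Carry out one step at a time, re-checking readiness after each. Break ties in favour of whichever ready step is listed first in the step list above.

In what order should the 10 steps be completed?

2 3 7 1 5 4 6 9 10 8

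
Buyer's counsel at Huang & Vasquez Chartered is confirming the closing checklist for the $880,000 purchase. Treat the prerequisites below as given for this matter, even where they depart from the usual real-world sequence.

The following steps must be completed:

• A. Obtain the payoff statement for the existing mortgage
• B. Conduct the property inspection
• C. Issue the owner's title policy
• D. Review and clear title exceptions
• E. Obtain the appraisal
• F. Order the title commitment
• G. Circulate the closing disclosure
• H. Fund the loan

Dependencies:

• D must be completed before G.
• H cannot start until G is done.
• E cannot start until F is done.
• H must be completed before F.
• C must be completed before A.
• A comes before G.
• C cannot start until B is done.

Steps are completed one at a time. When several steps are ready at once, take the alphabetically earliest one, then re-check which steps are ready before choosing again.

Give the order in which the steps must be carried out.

B, C, A, D, G, H, F, E

Nothing is required for B and D. B has the earlier label → B first.
Now C and D have their prerequisites met. C has the earlier label, so C next.
Now A and D have their prerequisites met. A has the earlier label, so A next.
Next only D has its prerequisites met → D.
That leaves G as the only ready step → G.
Next only H has its prerequisites met → H.
F needed H, now all done → F.
E needed F, now all done → E.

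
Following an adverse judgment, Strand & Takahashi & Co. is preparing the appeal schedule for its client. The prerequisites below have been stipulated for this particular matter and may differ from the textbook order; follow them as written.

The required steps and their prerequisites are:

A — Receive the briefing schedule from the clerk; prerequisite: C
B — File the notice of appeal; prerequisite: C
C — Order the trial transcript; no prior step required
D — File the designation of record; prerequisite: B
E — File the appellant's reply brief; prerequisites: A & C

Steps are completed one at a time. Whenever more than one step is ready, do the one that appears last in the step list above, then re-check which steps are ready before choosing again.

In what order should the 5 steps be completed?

Only C has no prerequisites, so it is first.
Ready: B and A. B is listed later → B.
D now also ready, so the ready set is {D, A}; D is listed later → D.
A needed C, now all done → A.
E needed C and A, now all done → E.

C B D A E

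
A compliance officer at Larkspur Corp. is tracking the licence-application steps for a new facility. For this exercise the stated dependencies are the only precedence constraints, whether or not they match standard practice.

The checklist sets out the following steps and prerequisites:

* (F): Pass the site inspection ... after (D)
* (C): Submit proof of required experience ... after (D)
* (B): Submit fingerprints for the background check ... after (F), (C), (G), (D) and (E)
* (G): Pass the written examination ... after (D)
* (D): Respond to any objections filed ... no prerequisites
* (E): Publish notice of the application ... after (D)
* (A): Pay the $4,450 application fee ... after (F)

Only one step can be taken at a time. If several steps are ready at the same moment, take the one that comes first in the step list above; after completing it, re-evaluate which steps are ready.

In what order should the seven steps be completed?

(D), (F), (C), (G), (E), (B), (A)

Only (D) has no prerequisites, so it is first.
Ready: (F), (C), (G) and (E). (F) is listed earlier → (F).
(C), (G), (E) and (A) are all available; (C) is listed earlier → (C).
Ready: (G), (E) and (A). (G) is listed earlier → (G).
(E) and (A) are both available; (E) is listed earlier → (E).
(B) and (A) are both available; (B) is listed earlier → (B).
(A) needed (F), now all done → (A).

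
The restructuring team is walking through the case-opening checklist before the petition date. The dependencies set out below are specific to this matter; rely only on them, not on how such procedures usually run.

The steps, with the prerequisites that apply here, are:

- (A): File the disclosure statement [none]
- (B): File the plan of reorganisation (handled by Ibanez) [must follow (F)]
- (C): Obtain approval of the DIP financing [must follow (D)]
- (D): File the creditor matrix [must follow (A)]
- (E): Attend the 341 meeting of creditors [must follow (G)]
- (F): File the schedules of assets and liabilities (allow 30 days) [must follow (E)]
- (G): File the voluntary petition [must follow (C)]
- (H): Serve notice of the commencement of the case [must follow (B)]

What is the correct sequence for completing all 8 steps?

(A), (D), (C), (G), (E), (F), (B), (H)

(A) has no prerequisites → (A) first.
(D) needed (A), now all done → (D).
(C) needed (D), now all done → (C).
(G) needed (C), now all done → (G).
(E) is the only step now ready → (E).
That leaves (F) as the only ready step → (F).
Next only (B) has its prerequisites met → (B).
That leaves (H) as the only ready step → (H).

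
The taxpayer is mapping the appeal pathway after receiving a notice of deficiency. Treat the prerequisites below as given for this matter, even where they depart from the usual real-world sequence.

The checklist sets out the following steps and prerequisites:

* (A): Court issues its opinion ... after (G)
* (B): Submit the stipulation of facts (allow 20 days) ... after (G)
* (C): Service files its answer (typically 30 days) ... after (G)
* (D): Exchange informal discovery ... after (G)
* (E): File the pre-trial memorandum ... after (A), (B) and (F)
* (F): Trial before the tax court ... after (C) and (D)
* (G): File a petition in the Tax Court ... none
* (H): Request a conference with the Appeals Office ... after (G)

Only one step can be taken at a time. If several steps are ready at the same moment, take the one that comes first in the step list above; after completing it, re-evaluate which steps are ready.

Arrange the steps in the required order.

(G) has no prerequisites → (G) first.
Ready: (A), (B), (C), (D) and (H). (A) is listed earlier → (A).
Now (B), (C), (D) and (H) have their prerequisites met. (B) is listed earlier, so (B) next.
Now (C), (D) and (H) have their prerequisites met. (C) is listed earlier, so (C) next.
(D) and (H) are both available; (D) is listed earlier → (D).
(F) now also ready, so the ready set is {(F), (H)}; (F) is listed earlier → (F).
(E) now also ready, so the ready set is {(E), (H)}; (E) is listed earlier → (E).
Next only (H) has its prerequisites met → (H).

(G), (A), (B), (C), (D), (F), (E), (H)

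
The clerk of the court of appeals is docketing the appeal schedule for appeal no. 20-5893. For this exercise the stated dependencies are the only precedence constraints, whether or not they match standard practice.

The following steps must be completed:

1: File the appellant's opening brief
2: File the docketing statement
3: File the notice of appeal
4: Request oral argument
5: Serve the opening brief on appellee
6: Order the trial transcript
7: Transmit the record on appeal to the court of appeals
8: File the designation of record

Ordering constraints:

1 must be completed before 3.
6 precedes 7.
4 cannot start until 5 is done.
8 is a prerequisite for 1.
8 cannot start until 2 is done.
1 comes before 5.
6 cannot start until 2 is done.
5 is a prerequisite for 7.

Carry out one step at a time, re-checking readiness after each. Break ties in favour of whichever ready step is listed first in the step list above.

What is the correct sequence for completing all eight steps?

Only 2 has no prerequisites, so it is first.
Ready: 6 and 8. 6 is listed earlier → 6.
8 needed 2, now all done → 8.
Next only 1 has its prerequisites met → 1.
3 and 5 are both available; 3 is listed earlier → 3.
That leaves 5 as the only ready step → 5.
Now 4 and 7 have their prerequisites met. 4 is listed earlier, so 4 next.
7 needed 5 and 6, now all done → 7.

2 → 6 → 8 → 1 → 3 → 5 → 4 → 7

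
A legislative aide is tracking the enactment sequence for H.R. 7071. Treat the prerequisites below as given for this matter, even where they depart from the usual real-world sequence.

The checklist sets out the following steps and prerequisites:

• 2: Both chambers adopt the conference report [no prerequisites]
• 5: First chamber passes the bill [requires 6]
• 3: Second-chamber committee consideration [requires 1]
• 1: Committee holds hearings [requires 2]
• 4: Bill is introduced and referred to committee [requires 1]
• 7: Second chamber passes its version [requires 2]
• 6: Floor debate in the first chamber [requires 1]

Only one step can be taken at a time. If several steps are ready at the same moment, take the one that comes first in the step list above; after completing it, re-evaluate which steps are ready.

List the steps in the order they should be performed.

2, 1, 3, 4, 7, 6, 5

Only 2 has no prerequisites, so it is first.
Now 1 and 7 have their prerequisites met. 1 is listed earlier, so 1 next.
3, 4 and 6 now also ready, so the ready set is {3, 4, 7, 6}; 3 is listed earlier → 3.
Ready: 4, 7 and 6. 4 is listed earlier → 4.
Ready: 7 and 6. 7 is listed earlier → 7.
Next only 6 has its prerequisites met → 6.
5 is the only step now ready → 5.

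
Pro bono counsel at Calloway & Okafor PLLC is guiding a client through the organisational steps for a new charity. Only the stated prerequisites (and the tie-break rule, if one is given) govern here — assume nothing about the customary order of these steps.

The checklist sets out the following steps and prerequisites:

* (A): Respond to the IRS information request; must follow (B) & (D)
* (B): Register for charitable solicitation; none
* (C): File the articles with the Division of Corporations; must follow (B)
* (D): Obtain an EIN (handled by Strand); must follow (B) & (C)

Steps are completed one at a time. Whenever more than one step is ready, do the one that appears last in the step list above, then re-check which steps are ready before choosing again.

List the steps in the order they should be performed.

Only (B) has no prerequisites, so it is first.
(C) needed (B), now all done → (C).
(D) is the only step now ready → (D).
Next only (A) has its prerequisites met → (A).

(B), (C), (D), (A)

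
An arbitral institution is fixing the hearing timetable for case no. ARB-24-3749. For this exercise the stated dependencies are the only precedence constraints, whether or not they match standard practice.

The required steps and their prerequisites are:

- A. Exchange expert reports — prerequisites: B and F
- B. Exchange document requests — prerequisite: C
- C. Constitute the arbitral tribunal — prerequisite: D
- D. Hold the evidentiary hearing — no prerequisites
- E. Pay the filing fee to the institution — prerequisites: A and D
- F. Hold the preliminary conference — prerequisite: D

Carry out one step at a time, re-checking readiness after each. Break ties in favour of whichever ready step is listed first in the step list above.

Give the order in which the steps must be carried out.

D has no prerequisites → D first.
Now C and F have their prerequisites met. C is listed earlier, so C next.
B and F are both available; B is listed earlier → B.
F needed D, now all done → F.
A is the only step now ready → A.
E needed A and D, now all done → E.

D, C, B, F, A, E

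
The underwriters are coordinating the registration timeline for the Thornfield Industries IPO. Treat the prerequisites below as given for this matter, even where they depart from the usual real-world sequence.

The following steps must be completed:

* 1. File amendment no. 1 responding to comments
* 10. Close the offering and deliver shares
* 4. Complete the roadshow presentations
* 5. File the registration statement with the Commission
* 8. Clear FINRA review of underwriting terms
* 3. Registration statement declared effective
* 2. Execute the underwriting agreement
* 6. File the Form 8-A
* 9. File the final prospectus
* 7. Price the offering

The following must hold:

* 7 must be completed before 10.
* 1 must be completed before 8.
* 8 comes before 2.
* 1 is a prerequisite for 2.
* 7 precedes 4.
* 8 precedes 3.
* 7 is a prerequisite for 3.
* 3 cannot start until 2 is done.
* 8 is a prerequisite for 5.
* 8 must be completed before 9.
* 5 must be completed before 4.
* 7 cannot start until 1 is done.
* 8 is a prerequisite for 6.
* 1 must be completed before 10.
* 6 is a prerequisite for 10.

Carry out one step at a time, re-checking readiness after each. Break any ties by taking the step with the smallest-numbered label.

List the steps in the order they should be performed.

1, 7, 8, 2, 3, 5, 4, 6, 9, 10

Only 1 has no prerequisites, so it is first.
Ready: 7 and 8. 7 has the earlier label → 7.
8 needed 1, now all done → 8.
2, 5, 6 and 9 are all available; 2 has the earlier label → 2.
3, 5, 6 and 9 are all available; 3 has the earlier label → 3.
5, 6 and 9 are all available; 5 has the earlier label → 5.
4, 6 and 9 are all available; 4 has the earlier label → 4.
6 and 9 are both available; 6 has the earlier label → 6.
Now 9 and 10 have their prerequisites met. 9 has the earlier label, so 9 next.
That leaves 10 as the only ready step → 10.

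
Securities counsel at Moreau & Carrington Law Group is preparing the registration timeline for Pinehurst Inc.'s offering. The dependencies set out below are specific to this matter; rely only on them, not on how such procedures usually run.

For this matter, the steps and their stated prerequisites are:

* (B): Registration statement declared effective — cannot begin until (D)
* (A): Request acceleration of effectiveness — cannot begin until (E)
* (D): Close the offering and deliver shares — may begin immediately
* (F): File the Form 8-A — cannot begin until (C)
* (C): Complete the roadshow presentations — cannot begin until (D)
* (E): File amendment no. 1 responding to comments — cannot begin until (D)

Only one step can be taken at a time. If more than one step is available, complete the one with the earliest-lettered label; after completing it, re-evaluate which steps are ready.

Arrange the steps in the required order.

(D), (B), (C), (E), (A), (F)

Only (D) has no prerequisites, so it is first.
Now (B), (C) and (E) have their prerequisites met. (B) has the earlier label, so (B) next.
(C) and (E) are both available; (C) has the earlier label → (C).
Ready: (E) and (F). (E) has the earlier label → (E).
(A) now also ready, so the ready set is {(A), (F)}; (A) has the earlier label → (A).
(F) needed (C), now all done → (F).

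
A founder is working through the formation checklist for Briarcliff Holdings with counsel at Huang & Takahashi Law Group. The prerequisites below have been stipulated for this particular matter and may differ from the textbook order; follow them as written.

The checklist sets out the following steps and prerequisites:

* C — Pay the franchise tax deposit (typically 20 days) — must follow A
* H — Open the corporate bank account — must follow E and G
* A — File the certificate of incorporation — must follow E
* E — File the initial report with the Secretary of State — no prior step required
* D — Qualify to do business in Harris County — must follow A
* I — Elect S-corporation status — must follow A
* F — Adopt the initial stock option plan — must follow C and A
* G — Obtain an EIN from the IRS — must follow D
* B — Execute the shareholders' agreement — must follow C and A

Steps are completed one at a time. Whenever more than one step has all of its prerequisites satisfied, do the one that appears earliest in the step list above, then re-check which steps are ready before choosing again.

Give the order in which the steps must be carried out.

E has no prerequisites → E first.
Next only A has its prerequisites met → A.
C, D and I are all available; C is listed earlier → C.
F and B now also ready, so the ready set is {D, I, F, B}; D is listed earlier → D.
Now I, F, G and B have their prerequisites met. I is listed earlier, so I next.
Ready: F, G and B. F is listed earlier → F.
G and B are both available; G is listed earlier → G.
H now also ready, so the ready set is {H, B}; H is listed earlier → H.
Next only B has its prerequisites met → B.

E → A → C → D → I → F → G → H → B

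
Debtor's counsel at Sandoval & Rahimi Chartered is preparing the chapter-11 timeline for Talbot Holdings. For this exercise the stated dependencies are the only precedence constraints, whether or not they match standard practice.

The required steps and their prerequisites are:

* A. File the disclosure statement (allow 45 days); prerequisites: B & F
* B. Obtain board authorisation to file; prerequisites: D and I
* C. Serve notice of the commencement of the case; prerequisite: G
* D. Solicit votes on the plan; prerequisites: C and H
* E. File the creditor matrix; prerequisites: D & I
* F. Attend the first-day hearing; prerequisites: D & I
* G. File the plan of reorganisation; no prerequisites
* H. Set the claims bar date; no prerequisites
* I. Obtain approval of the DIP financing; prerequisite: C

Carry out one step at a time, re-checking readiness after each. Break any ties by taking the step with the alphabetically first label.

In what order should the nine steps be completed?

G and H have no prerequisites; G has the earlier label, so G is first.
C and H are both available; C has the earlier label → C.
I now also ready, so the ready set is {H, I}; H has the earlier label → H.
D now also ready, so the ready set is {D, I}; D has the earlier label → D.
I needed C, now all done → I.
Ready: B, E and F. B has the earlier label → B.
Now E and F have their prerequisites met. E has the earlier label, so E next.
That leaves F as the only ready step → F.
Next only A has its prerequisites met → A.

G C H D I B E F A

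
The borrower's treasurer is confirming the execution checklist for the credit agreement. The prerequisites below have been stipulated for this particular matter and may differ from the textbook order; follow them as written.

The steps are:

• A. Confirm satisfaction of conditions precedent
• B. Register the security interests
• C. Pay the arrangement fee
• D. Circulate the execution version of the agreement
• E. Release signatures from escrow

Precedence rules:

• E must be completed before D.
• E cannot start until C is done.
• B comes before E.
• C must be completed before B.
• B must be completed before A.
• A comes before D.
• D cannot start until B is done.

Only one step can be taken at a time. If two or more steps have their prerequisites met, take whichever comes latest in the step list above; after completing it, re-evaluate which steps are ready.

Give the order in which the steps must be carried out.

C is the only step with nothing outstanding, so it goes first.
B needed C, now all done → B.
E and A are both available; E is listed later → E.
A needed B, now all done → A.
Next only D has its prerequisites met → D.

C → B → E → A → D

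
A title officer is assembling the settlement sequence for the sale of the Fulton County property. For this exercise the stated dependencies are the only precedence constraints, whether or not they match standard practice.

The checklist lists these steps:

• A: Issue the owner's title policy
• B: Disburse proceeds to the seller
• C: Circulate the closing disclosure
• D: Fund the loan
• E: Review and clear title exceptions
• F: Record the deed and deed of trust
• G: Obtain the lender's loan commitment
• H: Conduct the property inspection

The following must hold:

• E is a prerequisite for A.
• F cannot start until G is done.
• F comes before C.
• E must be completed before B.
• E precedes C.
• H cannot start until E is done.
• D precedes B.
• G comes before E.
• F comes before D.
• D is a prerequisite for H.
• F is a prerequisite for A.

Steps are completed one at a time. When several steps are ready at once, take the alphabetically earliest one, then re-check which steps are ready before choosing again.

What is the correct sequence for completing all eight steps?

G, E, F, A, C, D, B, H

Only G has no prerequisites, so it is first.
E and F are both available; E has the earlier label → E.
That leaves F as the only ready step → F.
Ready: A, C and D. A has the earlier label → A.
Now C and D have their prerequisites met. C has the earlier label, so C next.
Next only D has its prerequisites met → D.
B and H are both available; B has the earlier label → B.
Next only H has its prerequisites met → H.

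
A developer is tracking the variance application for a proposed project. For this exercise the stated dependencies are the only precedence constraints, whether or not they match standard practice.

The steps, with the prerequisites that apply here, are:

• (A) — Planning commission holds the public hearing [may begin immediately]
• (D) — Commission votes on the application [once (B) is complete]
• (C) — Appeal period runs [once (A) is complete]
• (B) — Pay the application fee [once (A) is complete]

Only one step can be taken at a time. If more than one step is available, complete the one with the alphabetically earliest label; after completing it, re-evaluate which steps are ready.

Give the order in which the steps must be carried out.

Only (A) has no prerequisites, so it is first.
Now (B) and (C) have their prerequisites met. (B) has the earlier label, so (B) next.
Now (C) and (D) have their prerequisites met. (C) has the earlier label, so (C) next.
Next only (D) has its prerequisites met → (D).

(A) → (B) → (C) → (D)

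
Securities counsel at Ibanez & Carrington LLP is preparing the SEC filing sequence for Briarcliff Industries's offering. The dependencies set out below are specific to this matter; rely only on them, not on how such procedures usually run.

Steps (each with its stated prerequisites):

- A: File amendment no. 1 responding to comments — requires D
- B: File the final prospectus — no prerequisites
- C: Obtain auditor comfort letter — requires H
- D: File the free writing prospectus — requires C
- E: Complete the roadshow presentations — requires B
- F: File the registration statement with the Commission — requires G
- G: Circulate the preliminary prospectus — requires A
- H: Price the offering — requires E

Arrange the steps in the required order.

B, E, H, C, D, A, G, F

Only B has no prerequisites, so it is first.
E needed B, now all done → E.
H needed E, now all done → H.
That leaves C as the only ready step → C.
D needed C, now all done → D.
A needed D, now all done → A.
G needed A, now all done → G.
That leaves F as the only ready step → F.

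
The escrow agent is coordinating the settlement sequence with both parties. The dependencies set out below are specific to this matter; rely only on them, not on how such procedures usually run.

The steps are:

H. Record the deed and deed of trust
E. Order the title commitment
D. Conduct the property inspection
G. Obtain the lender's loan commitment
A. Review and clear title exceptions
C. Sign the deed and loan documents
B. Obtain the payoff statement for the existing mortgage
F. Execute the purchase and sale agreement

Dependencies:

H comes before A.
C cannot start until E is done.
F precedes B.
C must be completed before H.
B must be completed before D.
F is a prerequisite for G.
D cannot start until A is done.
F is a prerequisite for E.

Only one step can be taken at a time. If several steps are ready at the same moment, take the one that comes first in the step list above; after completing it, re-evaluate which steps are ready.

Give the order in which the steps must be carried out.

Only F has no prerequisites, so it is first.
Now E, G and B have their prerequisites met. E is listed earlier, so E next.
C now also ready, so the ready set is {G, C, B}; G is listed earlier → G.
Now C and B have their prerequisites met. C is listed earlier, so C next.
H and B are both available; H is listed earlier → H.
A now also ready, so the ready set is {A, B}; A is listed earlier → A.
B is the only step now ready → B.
D is the only step now ready → D.

F, E, G, C, H, A, B, D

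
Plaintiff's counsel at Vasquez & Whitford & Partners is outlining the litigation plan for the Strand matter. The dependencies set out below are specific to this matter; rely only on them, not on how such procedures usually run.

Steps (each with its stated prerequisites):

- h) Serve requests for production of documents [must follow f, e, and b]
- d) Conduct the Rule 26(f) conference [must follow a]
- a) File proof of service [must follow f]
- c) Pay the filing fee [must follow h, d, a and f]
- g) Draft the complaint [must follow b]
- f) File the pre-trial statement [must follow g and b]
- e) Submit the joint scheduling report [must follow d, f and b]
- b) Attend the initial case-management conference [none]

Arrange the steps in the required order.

b, g, f, a, d, e, h, c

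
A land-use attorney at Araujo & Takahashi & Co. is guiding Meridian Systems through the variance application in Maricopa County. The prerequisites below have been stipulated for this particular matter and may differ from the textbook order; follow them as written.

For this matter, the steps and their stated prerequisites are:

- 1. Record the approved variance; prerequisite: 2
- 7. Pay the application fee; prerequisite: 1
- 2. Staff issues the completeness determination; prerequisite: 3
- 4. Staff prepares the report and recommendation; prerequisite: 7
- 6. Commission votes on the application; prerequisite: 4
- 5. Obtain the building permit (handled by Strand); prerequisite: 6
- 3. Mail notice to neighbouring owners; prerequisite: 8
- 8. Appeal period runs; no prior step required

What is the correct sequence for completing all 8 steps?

8, 3, 2, 1, 7, 4, 6, 5

8 has no prerequisites → 8 first.
That leaves 3 as the only ready step → 3.
That leaves 2 as the only ready step → 2.
That leaves 1 as the only ready step → 1.
That leaves 7 as the only ready step → 7.
4 needed 7, now all done → 4.
6 needed 4, now all done → 6.
5 needed 6, now all done → 5.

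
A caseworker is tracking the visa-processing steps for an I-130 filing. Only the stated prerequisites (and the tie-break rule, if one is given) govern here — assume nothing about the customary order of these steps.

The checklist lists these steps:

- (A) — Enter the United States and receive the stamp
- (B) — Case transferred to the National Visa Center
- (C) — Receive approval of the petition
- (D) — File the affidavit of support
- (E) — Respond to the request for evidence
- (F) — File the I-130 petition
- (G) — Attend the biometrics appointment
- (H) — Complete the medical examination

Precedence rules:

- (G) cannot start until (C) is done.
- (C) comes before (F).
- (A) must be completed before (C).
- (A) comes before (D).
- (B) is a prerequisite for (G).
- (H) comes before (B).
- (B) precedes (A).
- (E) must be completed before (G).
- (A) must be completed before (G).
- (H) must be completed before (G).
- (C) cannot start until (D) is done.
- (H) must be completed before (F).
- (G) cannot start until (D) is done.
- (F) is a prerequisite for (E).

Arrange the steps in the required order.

Only (H) has no prerequisites, so it is first.
(B) is the only step now ready → (B).
(A) needed (B), now all done → (A).
(D) is the only step now ready → (D).
(C) needed (A) and (D), now all done → (C).
Next only (F) has its prerequisites met → (F).
That leaves (E) as the only ready step → (E).
(G) needed (A), (B), (C), (D), (E) and (H), now all done → (G).

(H), (B), (A), (D), (C), (F), (E), (G)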